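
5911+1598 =7509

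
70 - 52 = 18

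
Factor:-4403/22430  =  -2^( - 1)*5^( - 1 )*7^1*17^1 * 37^1*2243^ (-1)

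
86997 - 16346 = 70651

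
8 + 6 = 14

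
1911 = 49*39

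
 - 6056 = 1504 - 7560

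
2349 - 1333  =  1016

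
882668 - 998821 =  - 116153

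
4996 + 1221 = 6217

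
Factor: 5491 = 17^2*19^1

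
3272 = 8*409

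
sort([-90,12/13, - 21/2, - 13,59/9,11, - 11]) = [ - 90, - 13, - 11, - 21/2,12/13,59/9, 11 ] 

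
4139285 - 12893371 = -8754086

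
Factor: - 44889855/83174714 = -2^( - 1)*3^1*5^1*7^( - 1) * 59^1*50723^1*5941051^( - 1)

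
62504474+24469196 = 86973670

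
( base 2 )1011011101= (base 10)733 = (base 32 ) MT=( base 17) 292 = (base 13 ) 445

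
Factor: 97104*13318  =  2^5*3^1*7^1*17^2  *  6659^1 = 1293231072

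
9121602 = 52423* 174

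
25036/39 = 25036/39  =  641.95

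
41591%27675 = 13916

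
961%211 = 117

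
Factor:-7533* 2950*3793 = -2^1*3^5*5^2 * 31^1*59^1*3793^1 = - 84289373550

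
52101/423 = 123 +8/47 = 123.17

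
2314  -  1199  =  1115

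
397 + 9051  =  9448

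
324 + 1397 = 1721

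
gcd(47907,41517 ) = 9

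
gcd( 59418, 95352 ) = 6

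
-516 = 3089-3605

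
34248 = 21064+13184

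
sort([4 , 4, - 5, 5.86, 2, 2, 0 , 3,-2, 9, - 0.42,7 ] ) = [ - 5, - 2,-0.42,  0,2, 2, 3 , 4,4,  5.86,  7,9]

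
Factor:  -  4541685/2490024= - 2^ (-3)*5^1*17^ ( - 2)* 359^( - 1 )*302779^1 = - 1513895/830008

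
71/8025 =71/8025  =  0.01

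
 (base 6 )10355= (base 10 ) 1439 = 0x59F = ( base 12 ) 9bb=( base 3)1222022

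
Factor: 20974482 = 2^1*3^2*23^1*29^1*1747^1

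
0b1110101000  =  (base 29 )138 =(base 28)15C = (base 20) 26g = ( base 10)936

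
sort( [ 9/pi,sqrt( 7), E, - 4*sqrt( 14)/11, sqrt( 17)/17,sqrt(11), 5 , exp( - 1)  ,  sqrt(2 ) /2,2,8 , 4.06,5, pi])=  [-4*sqrt(14)/11,sqrt (17)/17, exp( - 1 ),  sqrt(2 )/2, 2,sqrt( 7), E,9/pi, pi,  sqrt(11), 4.06,  5 , 5 , 8 ]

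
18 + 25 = 43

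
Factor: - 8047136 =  - 2^5 * 251473^1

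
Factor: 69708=2^2*3^1*37^1 * 157^1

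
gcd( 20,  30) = 10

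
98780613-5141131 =93639482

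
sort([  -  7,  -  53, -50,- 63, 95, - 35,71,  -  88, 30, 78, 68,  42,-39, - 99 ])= [- 99,-88, - 63, - 53, - 50,-39,-35,-7, 30, 42,68, 71, 78, 95]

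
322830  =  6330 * 51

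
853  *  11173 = 9530569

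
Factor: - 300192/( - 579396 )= 2^3*59^1*911^(-1) =472/911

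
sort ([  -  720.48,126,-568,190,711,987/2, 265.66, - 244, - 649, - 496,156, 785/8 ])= [ - 720.48, - 649, - 568, - 496,  -  244, 785/8,126,156,190,265.66, 987/2,711 ]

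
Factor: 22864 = 2^4*1429^1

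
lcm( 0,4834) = 0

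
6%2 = 0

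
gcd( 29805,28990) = 5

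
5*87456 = 437280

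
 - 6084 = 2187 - 8271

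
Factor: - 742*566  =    -  419972  =  - 2^2*7^1*53^1*283^1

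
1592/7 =227 + 3/7= 227.43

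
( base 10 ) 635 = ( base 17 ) 236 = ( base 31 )kf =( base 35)i5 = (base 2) 1001111011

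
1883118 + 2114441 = 3997559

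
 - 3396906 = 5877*( - 578 )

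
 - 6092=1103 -7195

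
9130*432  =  3944160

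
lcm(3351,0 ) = 0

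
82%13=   4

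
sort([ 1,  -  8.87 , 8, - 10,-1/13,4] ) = [ - 10,-8.87, - 1/13,1, 4, 8] 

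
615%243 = 129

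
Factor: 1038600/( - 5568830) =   -  103860/556883 = - 2^2*3^2 * 5^1*577^1*556883^( - 1 )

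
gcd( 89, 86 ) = 1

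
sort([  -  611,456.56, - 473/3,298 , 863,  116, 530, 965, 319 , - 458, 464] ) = [ - 611,  -  458, - 473/3, 116,298, 319, 456.56,  464 , 530, 863,  965]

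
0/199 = 0 = 0.00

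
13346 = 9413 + 3933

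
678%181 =135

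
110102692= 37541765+72560927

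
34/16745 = 2/985 =0.00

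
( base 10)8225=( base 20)10B5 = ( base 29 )9MI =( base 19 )13EH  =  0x2021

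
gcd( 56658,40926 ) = 114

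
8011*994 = 7962934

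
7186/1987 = 3  +  1225/1987= 3.62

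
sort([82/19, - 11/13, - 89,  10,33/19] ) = [ - 89, - 11/13,33/19,82/19, 10] 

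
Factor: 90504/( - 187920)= -2^( - 1)*3^ ( -1 )*5^( - 1)*29^ ( - 1 )*419^1 = -419/870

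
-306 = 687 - 993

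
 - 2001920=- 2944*680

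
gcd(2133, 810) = 27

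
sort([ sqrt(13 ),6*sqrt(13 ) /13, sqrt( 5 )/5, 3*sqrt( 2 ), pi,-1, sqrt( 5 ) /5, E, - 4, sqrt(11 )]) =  [ - 4, - 1,  sqrt( 5 ) /5, sqrt( 5 ) /5, 6*sqrt(13)/13 , E, pi, sqrt(11),sqrt( 13 ), 3*sqrt(  2)]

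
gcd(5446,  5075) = 7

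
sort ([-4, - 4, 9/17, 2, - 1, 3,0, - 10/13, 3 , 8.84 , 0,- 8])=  [ - 8, - 4, - 4, - 1, - 10/13, 0,0, 9/17, 2, 3, 3, 8.84 ]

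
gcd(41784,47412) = 12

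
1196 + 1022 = 2218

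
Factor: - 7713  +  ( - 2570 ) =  - 7^1*13^1  *  113^1= - 10283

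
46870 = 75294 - 28424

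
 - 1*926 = - 926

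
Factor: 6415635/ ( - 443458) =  - 2^( - 1)*3^1*5^1*19^1*22511^1*221729^( - 1) 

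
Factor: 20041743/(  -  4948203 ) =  - 6680581/1649401 = - 13^( - 1)*41^1*71^( - 1 )*127^1*1283^1*1787^( - 1)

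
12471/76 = 12471/76 = 164.09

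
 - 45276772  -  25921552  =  -71198324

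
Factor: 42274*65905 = 2^1*5^1*7^2*23^1*269^1*919^1= 2786067970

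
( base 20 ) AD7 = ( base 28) 5cb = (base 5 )114032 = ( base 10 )4267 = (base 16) 10ab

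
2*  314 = 628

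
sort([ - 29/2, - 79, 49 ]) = [ - 79 , - 29/2, 49 ] 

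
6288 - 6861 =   -  573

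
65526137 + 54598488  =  120124625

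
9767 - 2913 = 6854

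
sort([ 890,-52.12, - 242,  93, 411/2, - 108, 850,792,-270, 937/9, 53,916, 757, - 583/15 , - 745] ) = [  -  745,-270, -242,-108,-52.12, - 583/15,53, 93, 937/9 , 411/2,757, 792, 850, 890, 916]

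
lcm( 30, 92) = 1380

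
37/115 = 37/115 =0.32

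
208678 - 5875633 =  -  5666955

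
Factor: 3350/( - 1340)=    - 5/2 = - 2^(-1 )*5^1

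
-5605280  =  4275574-9880854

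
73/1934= 73/1934 = 0.04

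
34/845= 34/845 = 0.04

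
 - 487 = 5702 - 6189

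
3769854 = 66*57119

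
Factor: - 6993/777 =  - 9  =  -3^2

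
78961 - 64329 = 14632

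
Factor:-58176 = - 2^6*3^2*101^1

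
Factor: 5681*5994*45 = 2^1*3^6*5^1 * 13^1*19^1*23^1*37^1 = 1532336130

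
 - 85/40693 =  - 1 + 40608/40693=- 0.00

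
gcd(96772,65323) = 1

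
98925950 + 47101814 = 146027764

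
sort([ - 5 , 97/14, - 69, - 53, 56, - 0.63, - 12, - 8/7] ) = [  -  69, - 53, - 12, - 5, - 8/7, - 0.63, 97/14,56]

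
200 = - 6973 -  - 7173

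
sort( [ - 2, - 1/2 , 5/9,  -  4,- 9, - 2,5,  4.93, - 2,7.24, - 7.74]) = [-9, - 7.74,-4, - 2, - 2, - 2, - 1/2, 5/9, 4.93,5, 7.24] 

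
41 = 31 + 10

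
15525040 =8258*1880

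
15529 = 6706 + 8823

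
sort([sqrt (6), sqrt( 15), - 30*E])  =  [ - 30*E,sqrt( 6), sqrt( 15 )] 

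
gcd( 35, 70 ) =35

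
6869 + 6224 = 13093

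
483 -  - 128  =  611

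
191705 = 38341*5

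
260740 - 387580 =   -  126840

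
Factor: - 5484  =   - 2^2*3^1*457^1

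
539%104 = 19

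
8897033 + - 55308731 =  - 46411698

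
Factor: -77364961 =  - 47^1 *331^1*4973^1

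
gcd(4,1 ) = 1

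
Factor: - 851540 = -2^2 * 5^1 * 42577^1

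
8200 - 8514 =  - 314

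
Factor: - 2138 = -2^1*1069^1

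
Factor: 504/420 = 6/5= 2^1*3^1*5^( - 1) 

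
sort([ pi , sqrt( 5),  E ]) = [sqrt(5),E,  pi]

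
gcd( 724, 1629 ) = 181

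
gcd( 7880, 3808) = 8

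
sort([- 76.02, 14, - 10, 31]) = [-76.02,- 10, 14  ,  31]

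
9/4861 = 9/4861=0.00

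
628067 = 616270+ 11797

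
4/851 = 4/851 = 0.00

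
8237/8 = 1029 + 5/8 = 1029.62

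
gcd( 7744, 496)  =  16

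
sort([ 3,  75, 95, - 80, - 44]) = [ - 80, - 44, 3, 75,95 ]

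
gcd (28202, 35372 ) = 478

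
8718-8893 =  - 175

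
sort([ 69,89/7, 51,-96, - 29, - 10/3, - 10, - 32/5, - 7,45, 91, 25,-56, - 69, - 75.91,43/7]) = [ - 96, - 75.91,  -  69, - 56, - 29, - 10, - 7 , - 32/5, - 10/3, 43/7, 89/7,25, 45,51,69, 91]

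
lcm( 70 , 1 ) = 70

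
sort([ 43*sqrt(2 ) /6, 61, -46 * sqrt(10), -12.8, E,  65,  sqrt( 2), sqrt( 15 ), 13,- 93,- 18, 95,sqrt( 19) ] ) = [ - 46 * sqrt( 10),- 93,  -  18, - 12.8, sqrt( 2), E, sqrt(15 ), sqrt( 19), 43*sqrt(2 ) /6,13,61, 65, 95 ] 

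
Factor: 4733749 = 1013^1*4673^1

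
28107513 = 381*73773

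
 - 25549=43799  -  69348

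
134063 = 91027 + 43036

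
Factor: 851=23^1*37^1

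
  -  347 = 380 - 727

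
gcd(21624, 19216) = 8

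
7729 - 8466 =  - 737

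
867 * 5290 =4586430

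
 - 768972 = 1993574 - 2762546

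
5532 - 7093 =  - 1561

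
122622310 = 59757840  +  62864470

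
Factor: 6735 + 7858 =14593^1 = 14593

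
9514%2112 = 1066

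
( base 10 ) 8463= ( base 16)210f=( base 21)J40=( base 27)BGC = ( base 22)HAF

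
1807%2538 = 1807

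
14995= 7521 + 7474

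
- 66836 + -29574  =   - 96410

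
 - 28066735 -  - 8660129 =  - 19406606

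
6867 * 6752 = 46365984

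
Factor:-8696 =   -  2^3*1087^1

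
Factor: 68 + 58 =126 = 2^1 * 3^2 * 7^1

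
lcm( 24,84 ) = 168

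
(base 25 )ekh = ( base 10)9267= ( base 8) 22063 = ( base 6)110523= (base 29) b0g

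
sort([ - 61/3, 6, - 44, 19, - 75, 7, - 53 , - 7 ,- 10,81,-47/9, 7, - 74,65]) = [-75,-74, - 53,-44, - 61/3, - 10, - 7,  -  47/9, 6,  7,  7,  19, 65,81 ]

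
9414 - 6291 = 3123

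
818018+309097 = 1127115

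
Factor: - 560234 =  - 2^1*19^1*23^1*641^1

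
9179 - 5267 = 3912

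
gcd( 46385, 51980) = 5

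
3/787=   3/787 = 0.00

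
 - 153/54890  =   - 153/54890 = - 0.00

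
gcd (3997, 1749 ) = 1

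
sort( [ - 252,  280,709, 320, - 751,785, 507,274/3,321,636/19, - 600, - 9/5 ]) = [- 751, - 600, - 252, -9/5,636/19,274/3,280,320,321,507,709,785 ]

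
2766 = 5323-2557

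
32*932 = 29824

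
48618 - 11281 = 37337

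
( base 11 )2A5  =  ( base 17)140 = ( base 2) 101100101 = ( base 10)357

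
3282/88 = 1641/44 = 37.30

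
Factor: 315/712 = 2^( - 3)*3^2*5^1*7^1*89^( - 1 ) 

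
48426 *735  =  35593110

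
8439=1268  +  7171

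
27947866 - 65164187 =-37216321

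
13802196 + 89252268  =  103054464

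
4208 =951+3257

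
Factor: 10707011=7^1*1529573^1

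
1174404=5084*231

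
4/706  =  2/353 = 0.01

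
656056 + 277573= 933629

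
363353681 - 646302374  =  -282948693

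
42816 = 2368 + 40448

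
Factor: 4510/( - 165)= - 2^1*3^(-1)*41^1= -82/3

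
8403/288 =29 + 17/96 = 29.18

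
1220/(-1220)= -1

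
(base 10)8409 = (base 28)ak9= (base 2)10000011011001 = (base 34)79B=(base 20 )1109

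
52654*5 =263270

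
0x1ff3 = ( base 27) B5P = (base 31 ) 8fq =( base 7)32563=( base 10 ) 8179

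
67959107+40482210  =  108441317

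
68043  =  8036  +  60007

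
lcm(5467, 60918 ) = 426426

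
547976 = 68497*8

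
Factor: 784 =2^4*7^2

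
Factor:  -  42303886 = -2^1*547^1 * 38669^1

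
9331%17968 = 9331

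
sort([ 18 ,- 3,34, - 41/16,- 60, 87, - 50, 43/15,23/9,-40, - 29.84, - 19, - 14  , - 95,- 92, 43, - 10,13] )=[-95,-92, - 60, - 50, -40,-29.84,-19, - 14, - 10 , - 3, - 41/16, 23/9 , 43/15,13 , 18, 34 , 43,  87]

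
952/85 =56/5= 11.20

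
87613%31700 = 24213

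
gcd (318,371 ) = 53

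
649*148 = 96052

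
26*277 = 7202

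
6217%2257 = 1703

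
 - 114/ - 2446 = 57/1223 =0.05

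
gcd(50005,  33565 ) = 685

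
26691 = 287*93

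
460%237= 223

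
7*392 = 2744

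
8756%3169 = 2418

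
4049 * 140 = 566860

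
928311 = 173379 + 754932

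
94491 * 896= 84663936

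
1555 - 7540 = - 5985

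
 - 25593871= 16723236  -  42317107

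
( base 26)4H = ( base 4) 1321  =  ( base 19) 67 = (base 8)171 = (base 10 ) 121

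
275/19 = 275/19 = 14.47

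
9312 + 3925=13237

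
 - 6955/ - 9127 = 6955/9127 = 0.76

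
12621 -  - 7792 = 20413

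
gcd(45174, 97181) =1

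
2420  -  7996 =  - 5576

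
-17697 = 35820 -53517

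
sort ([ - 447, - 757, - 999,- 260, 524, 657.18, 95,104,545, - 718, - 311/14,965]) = [ - 999,- 757 , - 718, - 447, - 260 , - 311/14, 95,104, 524,545,  657.18,965 ] 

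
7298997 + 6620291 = 13919288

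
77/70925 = 77/70925 = 0.00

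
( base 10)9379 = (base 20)138J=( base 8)22243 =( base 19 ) 16IC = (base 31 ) 9nh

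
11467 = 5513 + 5954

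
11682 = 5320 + 6362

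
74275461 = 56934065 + 17341396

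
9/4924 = 9/4924=0.00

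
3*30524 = 91572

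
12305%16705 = 12305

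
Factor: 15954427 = 199^1*80173^1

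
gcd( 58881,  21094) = 1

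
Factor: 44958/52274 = 381/443=3^1*127^1*443^( - 1)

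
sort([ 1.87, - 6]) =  [ - 6, 1.87]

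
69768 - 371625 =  - 301857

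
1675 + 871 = 2546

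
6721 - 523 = 6198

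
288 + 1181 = 1469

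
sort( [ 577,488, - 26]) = [ - 26, 488, 577] 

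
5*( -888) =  - 4440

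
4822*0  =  0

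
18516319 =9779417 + 8736902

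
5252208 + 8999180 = 14251388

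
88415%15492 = 10955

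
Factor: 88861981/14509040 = 2^( - 4)*5^( - 1)*7^( - 1) *1993^ (-1) * 6835537^1 = 6835537/1116080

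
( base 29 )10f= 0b1101011000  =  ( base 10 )856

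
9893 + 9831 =19724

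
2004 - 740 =1264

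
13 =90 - 77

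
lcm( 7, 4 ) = 28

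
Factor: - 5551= - 7^1*13^1*61^1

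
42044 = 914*46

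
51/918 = 1/18 = 0.06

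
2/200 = 1/100 = 0.01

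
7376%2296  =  488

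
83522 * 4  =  334088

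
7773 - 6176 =1597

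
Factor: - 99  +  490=391=17^1 * 23^1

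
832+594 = 1426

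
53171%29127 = 24044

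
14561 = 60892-46331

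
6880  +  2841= 9721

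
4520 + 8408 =12928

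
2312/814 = 1156/407 = 2.84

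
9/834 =3/278 = 0.01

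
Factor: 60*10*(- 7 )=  - 2^3*3^1*5^2*7^1 =- 4200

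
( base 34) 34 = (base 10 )106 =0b1101010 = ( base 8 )152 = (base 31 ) 3d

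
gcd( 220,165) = 55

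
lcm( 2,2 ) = 2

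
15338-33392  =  -18054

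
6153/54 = 113 + 17/18 = 113.94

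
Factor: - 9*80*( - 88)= 63360  =  2^7*3^2*5^1*11^1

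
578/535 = 1 + 43/535 = 1.08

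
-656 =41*( - 16)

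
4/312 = 1/78 = 0.01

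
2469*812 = 2004828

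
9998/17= 9998/17 = 588.12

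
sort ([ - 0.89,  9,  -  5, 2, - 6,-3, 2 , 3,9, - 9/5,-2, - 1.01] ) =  [  -  6, - 5,-3 ,-2,-9/5, - 1.01 , - 0.89, 2, 2, 3,9 , 9]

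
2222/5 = 2222/5   =  444.40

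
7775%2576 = 47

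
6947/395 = 17 + 232/395=17.59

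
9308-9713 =  -  405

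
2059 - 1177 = 882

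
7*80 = 560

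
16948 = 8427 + 8521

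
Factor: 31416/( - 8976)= -2^( - 1 )*7^1=-7/2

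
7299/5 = 7299/5 =1459.80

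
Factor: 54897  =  3^1 *29^1*631^1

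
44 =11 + 33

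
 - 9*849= - 7641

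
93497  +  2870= 96367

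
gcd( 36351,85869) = 63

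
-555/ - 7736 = 555/7736 = 0.07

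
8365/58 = 144 + 13/58 = 144.22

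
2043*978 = 1998054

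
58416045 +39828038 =98244083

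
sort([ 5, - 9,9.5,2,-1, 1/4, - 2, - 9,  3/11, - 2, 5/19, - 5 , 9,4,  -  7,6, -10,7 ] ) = [ - 10, - 9, - 9,- 7, - 5, - 2, - 2, -1,1/4,5/19,3/11,2 , 4, 5, 6,7, 9,9.5]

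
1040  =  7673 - 6633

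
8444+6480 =14924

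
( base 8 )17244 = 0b1111010100100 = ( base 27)ake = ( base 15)24ce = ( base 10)7844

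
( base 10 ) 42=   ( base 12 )36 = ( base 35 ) 17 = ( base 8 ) 52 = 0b101010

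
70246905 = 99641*705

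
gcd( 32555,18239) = 1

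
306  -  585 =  - 279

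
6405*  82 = 525210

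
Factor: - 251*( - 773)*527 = 102250121 = 17^1*31^1*251^1 * 773^1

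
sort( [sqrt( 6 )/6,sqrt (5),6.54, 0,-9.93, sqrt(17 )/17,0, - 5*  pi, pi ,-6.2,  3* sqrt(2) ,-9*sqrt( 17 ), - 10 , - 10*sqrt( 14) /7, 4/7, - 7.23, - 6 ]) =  [ - 9 * sqrt( 17), -5*pi, - 10, - 9.93, - 7.23, - 6.2 ,-6 , - 10 * sqrt( 14)/7,0, 0, sqrt( 17)/17, sqrt( 6 )/6, 4/7, sqrt ( 5), pi, 3 * sqrt( 2) , 6.54] 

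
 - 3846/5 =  - 3846/5= -  769.20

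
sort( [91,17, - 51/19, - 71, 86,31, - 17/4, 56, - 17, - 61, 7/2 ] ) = [ - 71, - 61,  -  17, - 17/4, - 51/19, 7/2 , 17, 31, 56, 86 , 91]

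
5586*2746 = 15339156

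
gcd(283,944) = 1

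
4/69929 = 4/69929 = 0.00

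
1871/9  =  1871/9   =  207.89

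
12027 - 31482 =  - 19455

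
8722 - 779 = 7943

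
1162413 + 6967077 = 8129490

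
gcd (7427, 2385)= 1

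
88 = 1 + 87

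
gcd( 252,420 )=84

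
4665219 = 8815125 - 4149906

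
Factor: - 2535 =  - 3^1*5^1*13^2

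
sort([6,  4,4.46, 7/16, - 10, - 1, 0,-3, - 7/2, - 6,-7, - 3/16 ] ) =[ - 10, - 7,  -  6, - 7/2, - 3, - 1, - 3/16,0,7/16, 4, 4.46,6 ]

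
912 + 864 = 1776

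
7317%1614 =861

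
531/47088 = 59/5232 = 0.01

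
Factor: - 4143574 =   -  2^1 * 1063^1*1949^1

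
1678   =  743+935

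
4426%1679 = 1068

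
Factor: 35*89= 3115 = 5^1*7^1*89^1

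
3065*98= 300370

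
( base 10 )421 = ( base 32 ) d5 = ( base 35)C1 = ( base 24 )HD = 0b110100101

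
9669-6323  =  3346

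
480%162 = 156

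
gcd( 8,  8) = 8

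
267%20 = 7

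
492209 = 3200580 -2708371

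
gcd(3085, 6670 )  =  5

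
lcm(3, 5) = 15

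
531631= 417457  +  114174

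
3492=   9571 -6079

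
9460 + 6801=16261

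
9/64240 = 9/64240  =  0.00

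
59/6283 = 59/6283 =0.01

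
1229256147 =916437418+312818729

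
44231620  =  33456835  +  10774785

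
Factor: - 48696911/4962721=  -23^1*499^1*4243^1*4962721^( - 1)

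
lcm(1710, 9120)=27360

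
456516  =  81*5636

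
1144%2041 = 1144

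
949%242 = 223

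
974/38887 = 974/38887 = 0.03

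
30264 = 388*78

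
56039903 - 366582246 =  - 310542343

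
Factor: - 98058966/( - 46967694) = 16343161/7827949 = 7827949^( - 1 )*16343161^1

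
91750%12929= 1247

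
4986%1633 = 87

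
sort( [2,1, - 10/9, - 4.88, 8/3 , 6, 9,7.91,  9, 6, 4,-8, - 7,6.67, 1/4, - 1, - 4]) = [ - 8,  -  7,-4.88, - 4, -10/9,-1, 1/4, 1, 2,  8/3, 4,6, 6,6.67,7.91,9, 9 ] 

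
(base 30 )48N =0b111100010111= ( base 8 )7427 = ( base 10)3863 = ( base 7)14156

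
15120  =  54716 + -39596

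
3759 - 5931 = -2172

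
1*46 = 46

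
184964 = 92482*2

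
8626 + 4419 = 13045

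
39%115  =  39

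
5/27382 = 5/27382 = 0.00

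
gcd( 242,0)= 242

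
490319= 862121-371802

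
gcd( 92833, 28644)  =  1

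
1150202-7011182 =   -  5860980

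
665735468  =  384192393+281543075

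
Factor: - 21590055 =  - 3^2*5^1*37^1*12967^1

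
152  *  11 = 1672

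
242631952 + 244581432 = 487213384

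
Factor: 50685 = 3^1  *5^1 * 31^1*109^1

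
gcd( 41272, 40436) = 44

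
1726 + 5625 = 7351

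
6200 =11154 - 4954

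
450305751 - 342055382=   108250369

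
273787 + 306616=580403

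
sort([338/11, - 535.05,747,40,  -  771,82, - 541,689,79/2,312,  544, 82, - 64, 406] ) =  [ - 771,- 541, - 535.05, - 64, 338/11,79/2,40 , 82,82,  312,406,544, 689, 747 ]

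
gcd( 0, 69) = 69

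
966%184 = 46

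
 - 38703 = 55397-94100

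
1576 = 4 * 394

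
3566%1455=656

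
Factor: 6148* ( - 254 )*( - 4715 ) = 7362906280 = 2^3*5^1*23^1 * 29^1*41^1*53^1*127^1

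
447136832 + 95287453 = 542424285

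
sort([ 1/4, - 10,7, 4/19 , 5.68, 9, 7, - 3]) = [ - 10, - 3,4/19, 1/4, 5.68, 7,  7, 9] 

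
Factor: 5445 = 3^2*5^1 * 11^2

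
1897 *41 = 77777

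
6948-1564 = 5384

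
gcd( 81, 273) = 3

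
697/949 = 697/949 =0.73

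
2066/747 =2 + 572/747 = 2.77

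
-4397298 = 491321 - 4888619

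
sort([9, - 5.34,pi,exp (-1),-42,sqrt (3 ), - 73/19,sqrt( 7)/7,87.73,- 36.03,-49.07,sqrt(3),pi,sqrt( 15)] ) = [ - 49.07, - 42, - 36.03, - 5.34,-73/19,exp( - 1 ),  sqrt(7)/7,sqrt(3),sqrt( 3 ),pi , pi,sqrt(15),9, 87.73]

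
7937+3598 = 11535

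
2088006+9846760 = 11934766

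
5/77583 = 5/77583  =  0.00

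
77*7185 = 553245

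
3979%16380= 3979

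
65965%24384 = 17197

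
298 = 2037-1739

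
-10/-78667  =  10/78667 = 0.00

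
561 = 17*33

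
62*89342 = 5539204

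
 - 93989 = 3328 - 97317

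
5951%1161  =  146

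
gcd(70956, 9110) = 2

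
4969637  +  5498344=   10467981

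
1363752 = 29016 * 47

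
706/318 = 353/159 = 2.22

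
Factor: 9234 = 2^1 * 3^5*19^1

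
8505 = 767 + 7738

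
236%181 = 55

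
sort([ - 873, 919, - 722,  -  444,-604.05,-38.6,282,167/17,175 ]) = [ - 873, - 722,-604.05,  -  444, - 38.6, 167/17, 175 , 282, 919]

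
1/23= 1/23 = 0.04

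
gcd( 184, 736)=184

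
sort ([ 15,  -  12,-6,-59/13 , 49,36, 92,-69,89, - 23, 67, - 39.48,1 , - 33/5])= [ - 69, - 39.48,  -  23, - 12, - 33/5, - 6, - 59/13,1, 15, 36, 49, 67, 89, 92] 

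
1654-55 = 1599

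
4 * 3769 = 15076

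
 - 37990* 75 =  - 2849250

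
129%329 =129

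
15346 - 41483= -26137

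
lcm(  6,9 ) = 18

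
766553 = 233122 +533431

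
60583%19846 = 1045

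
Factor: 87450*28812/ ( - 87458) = -2^2*3^2 *5^2 * 7^3*11^1* 53^1*6247^( - 1)=- 179972100/6247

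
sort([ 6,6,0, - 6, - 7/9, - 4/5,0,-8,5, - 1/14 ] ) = [-8, - 6, - 4/5,- 7/9, - 1/14,0,0, 5, 6,  6]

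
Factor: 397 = 397^1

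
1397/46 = 30 + 17/46 = 30.37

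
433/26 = 433/26   =  16.65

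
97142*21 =2039982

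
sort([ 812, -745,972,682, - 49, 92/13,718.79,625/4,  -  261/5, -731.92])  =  [ - 745, - 731.92, - 261/5, - 49, 92/13 , 625/4 , 682,718.79,812 , 972]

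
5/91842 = 5/91842 = 0.00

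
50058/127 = 50058/127 = 394.16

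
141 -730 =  - 589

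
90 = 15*6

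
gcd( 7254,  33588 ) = 18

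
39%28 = 11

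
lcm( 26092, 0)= 0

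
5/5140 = 1/1028=0.00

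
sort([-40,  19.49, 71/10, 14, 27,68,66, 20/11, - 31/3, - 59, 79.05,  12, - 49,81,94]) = [ - 59, - 49, - 40 ,-31/3,20/11, 71/10,  12, 14 , 19.49, 27,  66,68,79.05, 81, 94]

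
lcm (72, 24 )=72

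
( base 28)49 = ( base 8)171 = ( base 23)56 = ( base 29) 45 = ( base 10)121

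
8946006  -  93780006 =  -84834000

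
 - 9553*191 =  - 1824623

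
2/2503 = 2/2503 = 0.00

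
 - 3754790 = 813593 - 4568383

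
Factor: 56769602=2^1*263^1*107927^1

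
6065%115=85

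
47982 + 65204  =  113186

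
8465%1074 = 947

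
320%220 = 100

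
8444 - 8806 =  -362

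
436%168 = 100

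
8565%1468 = 1225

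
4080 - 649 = 3431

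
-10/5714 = - 5/2857 = - 0.00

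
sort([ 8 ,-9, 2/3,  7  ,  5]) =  [ - 9,2/3, 5,7,  8]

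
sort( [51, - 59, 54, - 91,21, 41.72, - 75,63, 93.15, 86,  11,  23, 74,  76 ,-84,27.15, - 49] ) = [-91, - 84,-75,  -  59,-49,11, 21,23, 27.15, 41.72, 51,54,63, 74, 76,  86 , 93.15]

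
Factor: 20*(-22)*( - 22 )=2^4*5^1*11^2 = 9680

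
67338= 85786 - 18448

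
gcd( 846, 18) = 18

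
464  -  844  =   - 380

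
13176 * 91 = 1199016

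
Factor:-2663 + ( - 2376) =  - 5039 = - 5039^1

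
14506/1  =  14506 =14506.00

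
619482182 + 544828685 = 1164310867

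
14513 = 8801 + 5712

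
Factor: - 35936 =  - 2^5*1123^1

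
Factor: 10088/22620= 2^1*3^( - 1 ) * 5^( -1)*29^( - 1)*97^1 = 194/435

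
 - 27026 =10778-37804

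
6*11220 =67320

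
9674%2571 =1961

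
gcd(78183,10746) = 9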